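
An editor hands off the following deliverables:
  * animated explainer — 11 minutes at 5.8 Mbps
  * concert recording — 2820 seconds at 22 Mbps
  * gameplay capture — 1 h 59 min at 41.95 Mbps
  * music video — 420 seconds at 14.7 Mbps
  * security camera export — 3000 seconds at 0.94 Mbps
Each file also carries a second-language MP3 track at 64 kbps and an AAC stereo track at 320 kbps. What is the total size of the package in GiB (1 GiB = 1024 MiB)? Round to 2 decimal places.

44.21 GiB

Audio total: 64 + 320 = 384 kbps = 0.384 Mbps.
animated explainer: 6.184 Mbps × 660 s = 4081.4 Mb
concert recording: 22.384 Mbps × 2820 s = 63122.9 Mb
gameplay capture: 42.334 Mbps × 7140 s = 302264.8 Mb
music video: 15.084 Mbps × 420 s = 6335.3 Mb
security camera export: 1.324 Mbps × 3000 s = 3972.0 Mb
Total: 379776.4 Mb = 47472.0 MB.
= 44.21 GiB.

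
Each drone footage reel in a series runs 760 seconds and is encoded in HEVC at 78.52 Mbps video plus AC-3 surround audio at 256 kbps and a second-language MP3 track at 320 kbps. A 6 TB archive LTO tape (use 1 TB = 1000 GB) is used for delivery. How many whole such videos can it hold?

Audio total: 256 + 320 = 576 kbps = 0.576 Mbps.
Total bitrate: 79.096 Mbps.
Per item: 79.096 Mbps × 760 s = 60,113 Mb = 7,514 MB.
Capacity: 6 TB = 48,000,000 Mb; 798.50 items → 798 complete.

798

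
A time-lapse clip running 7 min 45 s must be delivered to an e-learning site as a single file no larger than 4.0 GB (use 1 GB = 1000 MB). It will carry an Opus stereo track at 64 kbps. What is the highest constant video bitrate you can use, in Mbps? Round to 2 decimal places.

Budget: 4.0 GB = 32000.0 Mb.
7 min 45 s = 465 s
Total bitrate budget: 32000.0 Mb / 465 s = 68.817 Mbps.
Audio: 64 kbps = 0.064 Mbps.
Video: 68.817 − 0.064 = 68.753 Mbps.

68.75 Mbps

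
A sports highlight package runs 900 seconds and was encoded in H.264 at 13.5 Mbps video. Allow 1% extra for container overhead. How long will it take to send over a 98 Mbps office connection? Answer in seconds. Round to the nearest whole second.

File: 13.500 Mbps × 900 s = 12150.0 Mb.
With 1% container overhead: ×1.01. → 12271.5 Mb.
At 98 Mbps: 12271.5 / 98 = 125.2 s ≈ 125 seconds.

125 seconds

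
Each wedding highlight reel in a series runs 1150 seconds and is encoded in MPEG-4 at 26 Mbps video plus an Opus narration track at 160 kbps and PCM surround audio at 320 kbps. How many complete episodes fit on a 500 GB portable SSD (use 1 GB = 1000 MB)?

131

Audio total: 160 + 320 = 480 kbps = 0.480 Mbps.
Total bitrate: 26.480 Mbps.
Per item: 26.480 Mbps × 1150 s = 30,452 Mb = 3,806 MB.
Capacity: 500 GB = 4,000,000 Mb; 131.35 items → 131 complete.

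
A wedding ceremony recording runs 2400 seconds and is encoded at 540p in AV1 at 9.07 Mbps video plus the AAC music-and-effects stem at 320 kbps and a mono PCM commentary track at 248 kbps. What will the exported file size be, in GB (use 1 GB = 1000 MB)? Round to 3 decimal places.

2.891 GB

Audio total: 320 + 248 = 568 kbps = 0.568 Mbps.
Total bitrate: 9.07 + 0.568 = 9.638 Mbps.
Stream data: 9.638 Mbps × 2400 s = 23131.2 Mb.
23,131 Mb ÷ 8 = 2,891 MB → 2.891 GB.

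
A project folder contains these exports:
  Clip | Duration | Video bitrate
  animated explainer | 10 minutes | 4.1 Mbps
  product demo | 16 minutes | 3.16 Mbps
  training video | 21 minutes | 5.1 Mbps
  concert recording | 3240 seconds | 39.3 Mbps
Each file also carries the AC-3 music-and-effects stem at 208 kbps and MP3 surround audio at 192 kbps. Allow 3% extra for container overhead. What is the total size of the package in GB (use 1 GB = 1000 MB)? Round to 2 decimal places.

Audio total: 208 + 192 = 400 kbps = 0.400 Mbps.
animated explainer: 4.500 Mbps × 600 s × 1.03 = 2781.0 Mb
product demo: 3.560 Mbps × 960 s × 1.03 = 3520.1 Mb
training video: 5.500 Mbps × 1260 s × 1.03 = 7137.9 Mb
concert recording: 39.700 Mbps × 3240 s × 1.03 = 132486.8 Mb
Total: 145925.9 Mb = 18240.7 MB.
= 18.24 GB.

18.24 GB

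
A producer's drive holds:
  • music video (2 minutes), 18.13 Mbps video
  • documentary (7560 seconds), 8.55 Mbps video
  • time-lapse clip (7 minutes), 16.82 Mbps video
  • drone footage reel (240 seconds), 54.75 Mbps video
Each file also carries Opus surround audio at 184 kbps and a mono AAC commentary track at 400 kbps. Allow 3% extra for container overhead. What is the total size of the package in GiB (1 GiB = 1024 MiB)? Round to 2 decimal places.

11.02 GiB

Audio total: 184 + 400 = 584 kbps = 0.584 Mbps.
music video: 18.714 Mbps × 120 s × 1.03 = 2313.1 Mb
documentary: 9.134 Mbps × 7560 s × 1.03 = 71124.6 Mb
time-lapse clip: 17.404 Mbps × 420 s × 1.03 = 7529.0 Mb
drone footage reel: 55.334 Mbps × 240 s × 1.03 = 13678.6 Mb
Total: 94645.2 Mb = 11830.7 MB.
= 11.02 GiB.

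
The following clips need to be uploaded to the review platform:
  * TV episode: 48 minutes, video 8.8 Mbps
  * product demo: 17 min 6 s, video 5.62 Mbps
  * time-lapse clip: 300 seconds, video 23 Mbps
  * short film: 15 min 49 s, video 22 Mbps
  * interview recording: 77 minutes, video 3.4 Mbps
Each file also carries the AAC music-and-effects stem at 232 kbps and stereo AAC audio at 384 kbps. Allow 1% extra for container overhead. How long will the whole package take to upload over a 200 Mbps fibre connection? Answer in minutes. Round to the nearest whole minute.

7 minutes

Audio total: 232 + 384 = 616 kbps = 0.616 Mbps.
TV episode: 9.416 Mbps × 2880 s × 1.01 = 27389.3 Mb
product demo: 6.236 Mbps × 1026 s × 1.01 = 6462.1 Mb
time-lapse clip: 23.616 Mbps × 300 s × 1.01 = 7155.6 Mb
short film: 22.616 Mbps × 949 s × 1.01 = 21677.2 Mb
interview recording: 4.016 Mbps × 4620 s × 1.01 = 18739.5 Mb
Total: 81423.7 Mb = 10178.0 MB.
At 200 Mbps: 81423.7 / 200 = 407 s ≈ 6.79 minutes.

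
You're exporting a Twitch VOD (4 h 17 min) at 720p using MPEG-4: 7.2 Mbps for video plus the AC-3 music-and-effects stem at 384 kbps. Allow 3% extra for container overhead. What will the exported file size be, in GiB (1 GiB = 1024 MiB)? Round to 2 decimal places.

14.02 GiB

4 h 17 min = 257 min = 15420 s
Audio: 384 kbps = 0.384 Mbps.
Total bitrate: 7.2 + 0.384 = 7.584 Mbps.
Stream data: 7.584 Mbps × 15420 s = 116945.3 Mb.
With 3% container overhead: ×1.03.
120,454 Mb = 15,056,704,800 bytes ÷ 1,073,741,824 = 14.02 GiB.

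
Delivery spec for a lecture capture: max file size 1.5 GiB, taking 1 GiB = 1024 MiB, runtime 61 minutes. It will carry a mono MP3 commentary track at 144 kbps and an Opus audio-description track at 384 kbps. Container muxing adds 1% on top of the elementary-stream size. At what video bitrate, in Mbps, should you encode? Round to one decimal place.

Budget: 1.5 GiB = 12884.9 Mb.
Stream payload after overhead: 12884.9 / 1.01 = 12757.3 Mb.
61 min = 3660 s
Total bitrate budget: 12757.3 Mb / 3660 s = 3.486 Mbps.
Audio total: 144 + 384 = 528 kbps = 0.528 Mbps.
Video: 3.486 − 0.528 = 2.958 Mbps.

3.0 Mbps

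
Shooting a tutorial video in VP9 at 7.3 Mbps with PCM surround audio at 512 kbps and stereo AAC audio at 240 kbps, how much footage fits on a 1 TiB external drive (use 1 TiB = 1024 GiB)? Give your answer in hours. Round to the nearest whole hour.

Audio total: 512 + 240 = 752 kbps = 0.752 Mbps.
Total bitrate: 7.3 + 0.752 = 8.052 Mbps.
Capacity: 1 TiB = 8,796,093 Mb.
Recording time: 8,796,093 / 8.052 = 1,092,411 s ≈ 303 hours.

303 hours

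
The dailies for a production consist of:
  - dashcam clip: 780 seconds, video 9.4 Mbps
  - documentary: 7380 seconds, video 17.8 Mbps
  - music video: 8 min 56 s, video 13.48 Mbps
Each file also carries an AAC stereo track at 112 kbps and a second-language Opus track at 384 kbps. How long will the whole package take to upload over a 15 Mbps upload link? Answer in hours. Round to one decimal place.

2.8 hours

Audio total: 112 + 384 = 496 kbps = 0.496 Mbps.
dashcam clip: 9.896 Mbps × 780 s = 7718.9 Mb
documentary: 18.296 Mbps × 7380 s = 135024.5 Mb
music video: 13.976 Mbps × 536 s = 7491.1 Mb
Total: 150234.5 Mb = 18779.3 MB.
At 15 Mbps: 150234.5 / 15 = 10016 s ≈ 2.78 hours.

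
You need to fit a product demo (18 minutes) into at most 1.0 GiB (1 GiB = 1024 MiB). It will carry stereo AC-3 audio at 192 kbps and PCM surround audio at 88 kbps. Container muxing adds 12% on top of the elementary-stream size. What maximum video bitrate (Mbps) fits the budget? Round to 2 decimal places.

6.82 Mbps

Budget: 1.0 GiB = 8589.9 Mb.
Stream payload after overhead: 8589.9 / 1.12 = 7669.6 Mb.
18 min = 1080 s
Total bitrate budget: 7669.6 Mb / 1080 s = 7.101 Mbps.
Audio total: 192 + 88 = 280 kbps = 0.280 Mbps.
Video: 7.101 − 0.280 = 6.821 Mbps.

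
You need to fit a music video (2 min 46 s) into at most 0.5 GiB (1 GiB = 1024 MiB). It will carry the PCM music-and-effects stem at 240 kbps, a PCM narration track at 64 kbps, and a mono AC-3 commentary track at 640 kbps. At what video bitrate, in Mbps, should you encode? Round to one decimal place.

Budget: 0.5 GiB = 4295.0 Mb.
2 min 46 s = 166 s
Total bitrate budget: 4295.0 Mb / 166 s = 25.873 Mbps.
Audio total: 240 + 64 + 640 = 944 kbps = 0.944 Mbps.
Video: 25.873 − 0.944 = 24.929 Mbps.

24.9 Mbps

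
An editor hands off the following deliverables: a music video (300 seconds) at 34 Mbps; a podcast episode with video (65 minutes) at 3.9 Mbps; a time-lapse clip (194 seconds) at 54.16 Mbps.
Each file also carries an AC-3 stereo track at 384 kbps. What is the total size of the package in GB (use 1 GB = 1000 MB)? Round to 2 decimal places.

Audio: 384 kbps = 0.384 Mbps.
music video: 34.384 Mbps × 300 s = 10315.2 Mb
podcast episode with video: 4.284 Mbps × 3900 s = 16707.6 Mb
time-lapse clip: 54.544 Mbps × 194 s = 10581.5 Mb
Total: 37604.3 Mb = 4700.5 MB.
= 4.701 GB.

4.70 GB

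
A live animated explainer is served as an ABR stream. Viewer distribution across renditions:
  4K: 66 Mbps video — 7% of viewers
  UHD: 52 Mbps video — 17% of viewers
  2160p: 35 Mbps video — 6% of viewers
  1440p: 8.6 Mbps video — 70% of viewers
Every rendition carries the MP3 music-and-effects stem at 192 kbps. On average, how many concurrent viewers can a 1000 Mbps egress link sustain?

45

Audio: 192 kbps = 0.192 Mbps.
Average per-viewer bitrate: 0.07×66.192 + 0.17×52.192 + 0.06×35.192 + 0.70×8.792 = 21.772 Mbps.
1000 Mbps = 1,000 Mbps; 1,000 / 21.772 = 45.93 → 45.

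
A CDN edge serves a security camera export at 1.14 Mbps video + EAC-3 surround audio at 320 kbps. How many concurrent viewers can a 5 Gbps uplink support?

Audio: 320 kbps = 0.320 Mbps.
Per-viewer media rate: 1.460 Mbps.
5 Gbps = 5,000 Mbps; 5,000 / 1.460 = 3424.66 → 3424 viewers.

3424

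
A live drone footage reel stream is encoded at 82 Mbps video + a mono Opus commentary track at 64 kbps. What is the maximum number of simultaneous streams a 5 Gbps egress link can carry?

60

Audio: 64 kbps = 0.064 Mbps.
Per-viewer media rate: 82.064 Mbps.
5 Gbps = 5,000 Mbps; 5,000 / 82.064 = 60.93 → 60 viewers.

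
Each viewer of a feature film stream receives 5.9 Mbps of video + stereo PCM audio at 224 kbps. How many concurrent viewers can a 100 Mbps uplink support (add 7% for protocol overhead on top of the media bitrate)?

Audio: 224 kbps = 0.224 Mbps.
Per-viewer media rate: 6.124 Mbps.
On the wire with 7% overhead: 6.553 Mbps.
100 Mbps = 100.0 Mbps; 100.0 / 6.553 = 15.26 → 15 viewers.

15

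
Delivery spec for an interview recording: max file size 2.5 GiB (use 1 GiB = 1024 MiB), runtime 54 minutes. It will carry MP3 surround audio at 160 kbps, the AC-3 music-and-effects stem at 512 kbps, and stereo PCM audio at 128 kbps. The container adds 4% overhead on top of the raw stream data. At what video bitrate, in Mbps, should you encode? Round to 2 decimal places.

Budget: 2.5 GiB = 21474.8 Mb.
Stream payload after overhead: 21474.8 / 1.04 = 20648.9 Mb.
54 min = 3240 s
Total bitrate budget: 20648.9 Mb / 3240 s = 6.373 Mbps.
Audio total: 160 + 512 + 128 = 800 kbps = 0.800 Mbps.
Video: 6.373 − 0.800 = 5.573 Mbps.

5.57 Mbps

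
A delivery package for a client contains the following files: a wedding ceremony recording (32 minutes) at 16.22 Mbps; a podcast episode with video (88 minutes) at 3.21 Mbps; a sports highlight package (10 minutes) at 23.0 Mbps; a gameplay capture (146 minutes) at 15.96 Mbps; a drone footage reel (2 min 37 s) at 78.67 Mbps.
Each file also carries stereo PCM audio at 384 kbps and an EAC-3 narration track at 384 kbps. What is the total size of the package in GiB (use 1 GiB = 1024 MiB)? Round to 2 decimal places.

26.41 GiB

Audio total: 384 + 384 = 768 kbps = 0.768 Mbps.
wedding ceremony recording: 16.988 Mbps × 1920 s = 32617.0 Mb
podcast episode with video: 3.978 Mbps × 5280 s = 21003.8 Mb
sports highlight package: 23.768 Mbps × 600 s = 14260.8 Mb
gameplay capture: 16.728 Mbps × 8760 s = 146537.3 Mb
drone footage reel: 79.438 Mbps × 157 s = 12471.8 Mb
Total: 226890.6 Mb = 28361.3 MB.
= 26.41 GiB.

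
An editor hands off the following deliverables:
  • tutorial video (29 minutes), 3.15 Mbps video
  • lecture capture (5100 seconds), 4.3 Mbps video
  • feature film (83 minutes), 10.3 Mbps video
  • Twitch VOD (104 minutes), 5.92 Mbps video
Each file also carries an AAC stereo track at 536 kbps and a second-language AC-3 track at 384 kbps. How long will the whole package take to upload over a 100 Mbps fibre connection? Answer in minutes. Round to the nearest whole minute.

Audio total: 536 + 384 = 920 kbps = 0.920 Mbps.
tutorial video: 4.070 Mbps × 1740 s = 7081.8 Mb
lecture capture: 5.220 Mbps × 5100 s = 26622.0 Mb
feature film: 11.220 Mbps × 4980 s = 55875.6 Mb
Twitch VOD: 6.840 Mbps × 6240 s = 42681.6 Mb
Total: 132261.0 Mb = 16532.6 MB.
At 100 Mbps: 132261.0 / 100 = 1323 s ≈ 22 minutes.

22 minutes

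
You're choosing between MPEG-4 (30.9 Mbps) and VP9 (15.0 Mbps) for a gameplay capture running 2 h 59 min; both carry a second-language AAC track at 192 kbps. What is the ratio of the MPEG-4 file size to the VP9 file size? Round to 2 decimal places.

2.05

2 h 59 min = 179 min = 10740 s
Audio: 192 kbps = 0.192 Mbps.
MPEG-4: 31.092 Mbps × 10740 s = 333928.1 Mb = 41.741 GB.
VP9: 15.192 Mbps × 10740 s = 163162.1 Mb = 20.395 GB.
Ratio: 41.741 / 20.395 = 2.047.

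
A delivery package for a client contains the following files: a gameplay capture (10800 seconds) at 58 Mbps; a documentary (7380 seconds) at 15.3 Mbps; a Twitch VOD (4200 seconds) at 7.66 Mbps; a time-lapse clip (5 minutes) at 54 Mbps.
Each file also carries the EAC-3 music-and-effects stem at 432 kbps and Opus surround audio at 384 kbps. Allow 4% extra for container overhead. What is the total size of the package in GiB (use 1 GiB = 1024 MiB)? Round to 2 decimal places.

Audio total: 432 + 384 = 816 kbps = 0.816 Mbps.
gameplay capture: 58.816 Mbps × 10800 s × 1.04 = 660621.3 Mb
documentary: 16.116 Mbps × 7380 s × 1.04 = 123693.5 Mb
Twitch VOD: 8.476 Mbps × 4200 s × 1.04 = 37023.2 Mb
time-lapse clip: 54.816 Mbps × 300 s × 1.04 = 17102.6 Mb
Total: 838440.6 Mb = 104805.1 MB.
= 97.61 GiB.

97.61 GiB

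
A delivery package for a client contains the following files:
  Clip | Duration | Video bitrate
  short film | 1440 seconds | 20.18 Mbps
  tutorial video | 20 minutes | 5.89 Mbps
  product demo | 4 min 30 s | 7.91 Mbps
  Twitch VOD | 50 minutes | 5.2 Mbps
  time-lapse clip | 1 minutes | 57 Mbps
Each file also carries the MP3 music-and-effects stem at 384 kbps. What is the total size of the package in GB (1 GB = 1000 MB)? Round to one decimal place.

7.4 GB

Audio: 384 kbps = 0.384 Mbps.
short film: 20.564 Mbps × 1440 s = 29612.2 Mb
tutorial video: 6.274 Mbps × 1200 s = 7528.8 Mb
product demo: 8.294 Mbps × 270 s = 2239.4 Mb
Twitch VOD: 5.584 Mbps × 3000 s = 16752.0 Mb
time-lapse clip: 57.384 Mbps × 60 s = 3443.0 Mb
Total: 59575.4 Mb = 7446.9 MB.
= 7.447 GB.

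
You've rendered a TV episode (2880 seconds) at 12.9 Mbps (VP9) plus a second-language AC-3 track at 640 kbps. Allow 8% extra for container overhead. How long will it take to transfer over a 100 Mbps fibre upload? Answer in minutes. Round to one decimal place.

7.0 minutes

Audio: 640 kbps = 0.640 Mbps.
Total bitrate: 13.540 Mbps.
File: 13.540 Mbps × 2880 s = 38995.2 Mb.
With 8% container overhead: ×1.08. → 42114.8 Mb.
At 100 Mbps: 42114.8 / 100 = 421.1 s ≈ 7.02 minutes.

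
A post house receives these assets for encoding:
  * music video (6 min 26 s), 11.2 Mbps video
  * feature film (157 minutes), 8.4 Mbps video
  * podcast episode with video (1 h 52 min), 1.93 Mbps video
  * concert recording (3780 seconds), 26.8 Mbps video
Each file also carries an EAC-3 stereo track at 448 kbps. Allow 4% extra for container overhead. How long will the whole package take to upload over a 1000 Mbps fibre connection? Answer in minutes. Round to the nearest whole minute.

Audio: 448 kbps = 0.448 Mbps.
music video: 11.648 Mbps × 386 s × 1.04 = 4676.0 Mb
feature film: 8.848 Mbps × 9420 s × 1.04 = 86682.1 Mb
podcast episode with video: 2.378 Mbps × 6720 s × 1.04 = 16619.4 Mb
concert recording: 27.248 Mbps × 3780 s × 1.04 = 107117.3 Mb
Total: 215094.8 Mb = 26886.8 MB.
At 1000 Mbps: 215094.8 / 1000 = 215 s ≈ 3.58 minutes.

4 minutes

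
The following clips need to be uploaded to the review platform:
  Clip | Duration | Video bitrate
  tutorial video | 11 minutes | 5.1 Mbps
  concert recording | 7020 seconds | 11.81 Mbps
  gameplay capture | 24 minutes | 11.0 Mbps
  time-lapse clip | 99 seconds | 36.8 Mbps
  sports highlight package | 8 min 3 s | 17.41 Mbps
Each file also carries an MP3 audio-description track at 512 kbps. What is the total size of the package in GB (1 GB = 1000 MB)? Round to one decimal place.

Audio: 512 kbps = 0.512 Mbps.
tutorial video: 5.612 Mbps × 660 s = 3703.9 Mb
concert recording: 12.322 Mbps × 7020 s = 86500.4 Mb
gameplay capture: 11.512 Mbps × 1440 s = 16577.3 Mb
time-lapse clip: 37.312 Mbps × 99 s = 3693.9 Mb
sports highlight package: 17.922 Mbps × 483 s = 8656.3 Mb
Total: 119131.9 Mb = 14891.5 MB.
= 14.89 GB.

14.9 GB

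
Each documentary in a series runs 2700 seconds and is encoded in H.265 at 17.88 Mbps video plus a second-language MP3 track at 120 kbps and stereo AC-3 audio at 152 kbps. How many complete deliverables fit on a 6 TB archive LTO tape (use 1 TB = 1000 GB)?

Audio total: 120 + 152 = 272 kbps = 0.272 Mbps.
Total bitrate: 18.152 Mbps.
Per item: 18.152 Mbps × 2700 s = 49,010 Mb = 6,126 MB.
Capacity: 6 TB = 48,000,000 Mb; 979.38 items → 979 complete.

979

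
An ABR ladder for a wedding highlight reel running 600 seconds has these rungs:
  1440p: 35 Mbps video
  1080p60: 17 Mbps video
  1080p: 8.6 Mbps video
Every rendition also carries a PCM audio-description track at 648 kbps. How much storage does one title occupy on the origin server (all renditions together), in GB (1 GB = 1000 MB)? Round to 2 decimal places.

Audio: 648 kbps = 0.648 Mbps.
Sum of rendition bitrates: (35+0.648) + (17+0.648) + (8.6+0.648) = 62.544 Mbps.
× 600 s = 37,526 Mb = 4,691 MB = 4.691 GB.

4.69 GB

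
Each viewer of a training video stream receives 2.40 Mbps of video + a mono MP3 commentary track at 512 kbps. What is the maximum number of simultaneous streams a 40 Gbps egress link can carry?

13736

Audio: 512 kbps = 0.512 Mbps.
Per-viewer media rate: 2.912 Mbps.
40 Gbps = 40,000 Mbps; 40,000 / 2.912 = 13736.26 → 13736 viewers.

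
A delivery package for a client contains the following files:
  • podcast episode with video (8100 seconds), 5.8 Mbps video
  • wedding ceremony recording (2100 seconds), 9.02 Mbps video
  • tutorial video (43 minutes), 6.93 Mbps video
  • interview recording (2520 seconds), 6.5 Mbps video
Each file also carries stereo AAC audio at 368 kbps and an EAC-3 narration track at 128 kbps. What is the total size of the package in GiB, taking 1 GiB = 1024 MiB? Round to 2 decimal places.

12.55 GiB

Audio total: 368 + 128 = 496 kbps = 0.496 Mbps.
podcast episode with video: 6.296 Mbps × 8100 s = 50997.6 Mb
wedding ceremony recording: 9.516 Mbps × 2100 s = 19983.6 Mb
tutorial video: 7.426 Mbps × 2580 s = 19159.1 Mb
interview recording: 6.996 Mbps × 2520 s = 17629.9 Mb
Total: 107770.2 Mb = 13471.3 MB.
= 12.55 GiB.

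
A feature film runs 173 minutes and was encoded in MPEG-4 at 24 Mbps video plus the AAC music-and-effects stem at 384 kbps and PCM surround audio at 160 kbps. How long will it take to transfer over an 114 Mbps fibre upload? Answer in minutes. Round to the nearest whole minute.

173 min = 10380 s
Audio total: 384 + 160 = 544 kbps = 0.544 Mbps.
Total bitrate: 24.544 Mbps.
File: 24.544 Mbps × 10380 s = 254766.7 Mb.
At 114 Mbps: 254766.7 / 114 = 2234.8 s ≈ 37.2 minutes.

37 minutes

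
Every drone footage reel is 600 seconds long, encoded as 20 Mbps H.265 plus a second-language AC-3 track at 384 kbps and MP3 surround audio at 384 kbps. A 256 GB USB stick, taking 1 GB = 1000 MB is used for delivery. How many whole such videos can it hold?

Audio total: 384 + 384 = 768 kbps = 0.768 Mbps.
Total bitrate: 20.768 Mbps.
Per item: 20.768 Mbps × 600 s = 12,461 Mb = 1,558 MB.
Capacity: 256 GB = 2,048,000 Mb; 164.36 items → 164 complete.

164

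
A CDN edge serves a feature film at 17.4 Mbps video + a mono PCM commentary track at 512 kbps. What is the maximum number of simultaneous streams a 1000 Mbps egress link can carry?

Audio: 512 kbps = 0.512 Mbps.
Per-viewer media rate: 17.912 Mbps.
1000 Mbps = 1,000 Mbps; 1,000 / 17.912 = 55.83 → 55 viewers.

55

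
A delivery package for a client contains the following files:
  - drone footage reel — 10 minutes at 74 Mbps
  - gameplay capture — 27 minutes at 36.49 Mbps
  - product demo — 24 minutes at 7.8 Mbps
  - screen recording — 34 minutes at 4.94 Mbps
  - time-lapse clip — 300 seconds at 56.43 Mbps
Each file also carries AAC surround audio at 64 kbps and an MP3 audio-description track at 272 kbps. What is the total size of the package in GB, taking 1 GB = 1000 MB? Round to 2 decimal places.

17.97 GB

Audio total: 64 + 272 = 336 kbps = 0.336 Mbps.
drone footage reel: 74.336 Mbps × 600 s = 44601.6 Mb
gameplay capture: 36.826 Mbps × 1620 s = 59658.1 Mb
product demo: 8.136 Mbps × 1440 s = 11715.8 Mb
screen recording: 5.276 Mbps × 2040 s = 10763.0 Mb
time-lapse clip: 56.766 Mbps × 300 s = 17029.8 Mb
Total: 143768.4 Mb = 17971.0 MB.
= 17.97 GB.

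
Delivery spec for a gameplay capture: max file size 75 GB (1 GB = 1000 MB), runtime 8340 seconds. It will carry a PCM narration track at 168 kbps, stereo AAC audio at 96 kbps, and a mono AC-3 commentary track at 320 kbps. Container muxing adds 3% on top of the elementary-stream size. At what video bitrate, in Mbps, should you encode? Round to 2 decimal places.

69.26 Mbps

Budget: 75 GB = 600000.0 Mb.
Stream payload after overhead: 600000.0 / 1.03 = 582524.3 Mb.
Total bitrate budget: 582524.3 Mb / 8340 s = 69.847 Mbps.
Audio total: 168 + 96 + 320 = 584 kbps = 0.584 Mbps.
Video: 69.847 − 0.584 = 69.263 Mbps.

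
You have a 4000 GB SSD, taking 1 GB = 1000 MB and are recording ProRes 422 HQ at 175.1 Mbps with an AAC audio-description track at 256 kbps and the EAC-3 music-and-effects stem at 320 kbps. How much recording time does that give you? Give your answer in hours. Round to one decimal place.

Audio total: 256 + 320 = 576 kbps = 0.576 Mbps.
Total bitrate: 175.1 + 0.576 = 175.676 Mbps.
Capacity: 4000 GB = 32,000,000 Mb.
Recording time: 32,000,000 / 175.676 = 182,154 s ≈ 50.6 hours.

50.6 hours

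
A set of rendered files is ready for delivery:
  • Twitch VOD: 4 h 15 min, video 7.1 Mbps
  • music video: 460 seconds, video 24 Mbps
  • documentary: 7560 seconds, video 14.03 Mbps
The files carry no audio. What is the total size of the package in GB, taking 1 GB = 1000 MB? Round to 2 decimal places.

28.22 GB

Twitch VOD: 7.100 Mbps × 15300 s = 108630.0 Mb
music video: 24.000 Mbps × 460 s = 11040.0 Mb
documentary: 14.030 Mbps × 7560 s = 106066.8 Mb
Total: 225736.8 Mb = 28217.1 MB.
= 28.22 GB.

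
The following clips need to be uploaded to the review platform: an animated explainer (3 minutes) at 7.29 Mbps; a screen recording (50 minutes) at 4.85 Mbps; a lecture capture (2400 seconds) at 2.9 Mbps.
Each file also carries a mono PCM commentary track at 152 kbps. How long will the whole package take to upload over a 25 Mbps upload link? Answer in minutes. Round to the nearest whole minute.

16 minutes

Audio: 152 kbps = 0.152 Mbps.
animated explainer: 7.442 Mbps × 180 s = 1339.6 Mb
screen recording: 5.002 Mbps × 3000 s = 15006.0 Mb
lecture capture: 3.052 Mbps × 2400 s = 7324.8 Mb
Total: 23670.4 Mb = 2958.8 MB.
At 25 Mbps: 23670.4 / 25 = 947 s ≈ 15.8 minutes.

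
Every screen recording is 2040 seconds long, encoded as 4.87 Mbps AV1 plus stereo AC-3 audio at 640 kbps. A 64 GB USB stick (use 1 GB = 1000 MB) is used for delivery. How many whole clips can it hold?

45

Audio: 640 kbps = 0.640 Mbps.
Total bitrate: 5.510 Mbps.
Per item: 5.510 Mbps × 2040 s = 11,240 Mb = 1,405 MB.
Capacity: 64 GB = 512,000 Mb; 45.55 items → 45 complete.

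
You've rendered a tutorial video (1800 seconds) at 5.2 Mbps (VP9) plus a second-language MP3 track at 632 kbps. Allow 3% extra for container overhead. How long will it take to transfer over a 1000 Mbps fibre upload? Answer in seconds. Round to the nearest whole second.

11 seconds

Audio: 632 kbps = 0.632 Mbps.
Total bitrate: 5.832 Mbps.
File: 5.832 Mbps × 1800 s = 10497.6 Mb.
With 3% container overhead: ×1.03. → 10812.5 Mb.
At 1000 Mbps: 10812.5 / 1000 = 10.8 s ≈ 10.8 seconds.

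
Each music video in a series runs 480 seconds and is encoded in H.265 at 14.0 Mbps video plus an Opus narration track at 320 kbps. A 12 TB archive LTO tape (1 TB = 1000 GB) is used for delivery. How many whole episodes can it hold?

Audio: 320 kbps = 0.320 Mbps.
Total bitrate: 14.320 Mbps.
Per item: 14.320 Mbps × 480 s = 6,874 Mb = 859.2 MB.
Capacity: 12 TB = 96,000,000 Mb; 13966.48 items → 13966 complete.

13966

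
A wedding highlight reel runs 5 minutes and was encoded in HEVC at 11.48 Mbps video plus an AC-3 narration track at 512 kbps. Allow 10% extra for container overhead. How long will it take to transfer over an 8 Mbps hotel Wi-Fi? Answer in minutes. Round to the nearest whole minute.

8 minutes

5 min = 300 s
Audio: 512 kbps = 0.512 Mbps.
Total bitrate: 11.992 Mbps.
File: 11.992 Mbps × 300 s = 3597.6 Mb.
With 10% container overhead: ×1.10. → 3957.4 Mb.
At 8 Mbps: 3957.4 / 8 = 494.7 s ≈ 8.24 minutes.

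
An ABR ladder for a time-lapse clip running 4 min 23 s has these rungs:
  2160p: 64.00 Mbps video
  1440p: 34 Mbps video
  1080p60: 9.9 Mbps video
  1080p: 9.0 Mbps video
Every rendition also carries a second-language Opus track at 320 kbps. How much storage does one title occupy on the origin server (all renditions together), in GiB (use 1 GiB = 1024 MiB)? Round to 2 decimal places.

4 min 23 s = 263 s
Audio: 320 kbps = 0.320 Mbps.
Sum of rendition bitrates: (64.00+0.320) + (34+0.320) + (9.9+0.320) + (9.0+0.320) = 118.180 Mbps.
× 263 s = 31,081 Mb = 3,885 MB = 3.618 GiB.

3.62 GiB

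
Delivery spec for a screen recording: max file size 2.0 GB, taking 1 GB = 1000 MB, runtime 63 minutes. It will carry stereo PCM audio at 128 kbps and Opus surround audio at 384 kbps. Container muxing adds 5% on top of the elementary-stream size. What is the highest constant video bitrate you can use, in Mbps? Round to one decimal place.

Budget: 2.0 GB = 16000.0 Mb.
Stream payload after overhead: 16000.0 / 1.05 = 15238.1 Mb.
63 min = 3780 s
Total bitrate budget: 15238.1 Mb / 3780 s = 4.031 Mbps.
Audio total: 128 + 384 = 512 kbps = 0.512 Mbps.
Video: 4.031 − 0.512 = 3.519 Mbps.

3.5 Mbps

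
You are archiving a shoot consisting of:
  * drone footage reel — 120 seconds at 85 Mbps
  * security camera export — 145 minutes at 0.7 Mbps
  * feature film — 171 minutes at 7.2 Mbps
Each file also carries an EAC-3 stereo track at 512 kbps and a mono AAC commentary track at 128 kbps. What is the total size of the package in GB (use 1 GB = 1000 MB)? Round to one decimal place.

Audio total: 512 + 128 = 640 kbps = 0.640 Mbps.
drone footage reel: 85.640 Mbps × 120 s = 10276.8 Mb
security camera export: 1.340 Mbps × 8700 s = 11658.0 Mb
feature film: 7.840 Mbps × 10260 s = 80438.4 Mb
Total: 102373.2 Mb = 12796.6 MB.
= 12.80 GB.

12.8 GB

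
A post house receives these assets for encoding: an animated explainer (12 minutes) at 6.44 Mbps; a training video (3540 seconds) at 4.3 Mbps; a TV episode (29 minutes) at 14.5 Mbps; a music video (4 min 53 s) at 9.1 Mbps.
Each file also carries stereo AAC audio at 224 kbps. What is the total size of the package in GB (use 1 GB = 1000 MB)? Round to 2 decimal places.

6.15 GB

Audio: 224 kbps = 0.224 Mbps.
animated explainer: 6.664 Mbps × 720 s = 4798.1 Mb
training video: 4.524 Mbps × 3540 s = 16015.0 Mb
TV episode: 14.724 Mbps × 1740 s = 25619.8 Mb
music video: 9.324 Mbps × 293 s = 2731.9 Mb
Total: 49164.7 Mb = 6145.6 MB.
= 6.146 GB.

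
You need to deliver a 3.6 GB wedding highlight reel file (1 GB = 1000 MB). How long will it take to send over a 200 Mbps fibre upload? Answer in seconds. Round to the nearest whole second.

File: 3.6 GB = 28800.0 Mb.
At 200 Mbps: 28800.0 / 200 = 144.0 s ≈ 144 seconds.

144 seconds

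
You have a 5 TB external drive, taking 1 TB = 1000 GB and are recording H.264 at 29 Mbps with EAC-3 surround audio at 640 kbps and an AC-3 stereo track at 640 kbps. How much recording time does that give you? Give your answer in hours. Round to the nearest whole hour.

367 hours

Audio total: 640 + 640 = 1280 kbps = 1.280 Mbps.
Total bitrate: 29 + 1.280 = 30.280 Mbps.
Capacity: 5 TB = 40,000,000 Mb.
Recording time: 40,000,000 / 30.280 = 1,321,004 s ≈ 367 hours.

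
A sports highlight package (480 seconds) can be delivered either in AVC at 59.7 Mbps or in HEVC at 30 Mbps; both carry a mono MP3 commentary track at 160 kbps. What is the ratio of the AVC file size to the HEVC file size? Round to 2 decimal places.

Audio: 160 kbps = 0.160 Mbps.
AVC: 59.860 Mbps × 480 s = 28732.8 Mb = 3.345 GiB.
HEVC: 30.160 Mbps × 480 s = 14476.8 Mb = 1.685 GiB.
Ratio: 3.345 / 1.685 = 1.985.

1.98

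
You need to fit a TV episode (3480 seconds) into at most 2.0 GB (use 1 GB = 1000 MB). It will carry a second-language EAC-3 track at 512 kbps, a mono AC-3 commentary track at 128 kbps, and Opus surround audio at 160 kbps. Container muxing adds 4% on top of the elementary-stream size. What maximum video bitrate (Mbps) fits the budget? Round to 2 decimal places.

3.62 Mbps

Budget: 2.0 GB = 16000.0 Mb.
Stream payload after overhead: 16000.0 / 1.04 = 15384.6 Mb.
Total bitrate budget: 15384.6 Mb / 3480 s = 4.421 Mbps.
Audio total: 512 + 128 + 160 = 800 kbps = 0.800 Mbps.
Video: 4.421 − 0.800 = 3.621 Mbps.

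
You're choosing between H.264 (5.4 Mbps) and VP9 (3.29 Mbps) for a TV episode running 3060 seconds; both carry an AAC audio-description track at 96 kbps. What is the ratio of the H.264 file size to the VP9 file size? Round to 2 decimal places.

1.62

Audio: 96 kbps = 0.096 Mbps.
H.264: 5.496 Mbps × 3060 s = 16817.8 Mb = 1.958 GiB.
VP9: 3.386 Mbps × 3060 s = 10361.2 Mb = 1.206 GiB.
Ratio: 1.958 / 1.206 = 1.623.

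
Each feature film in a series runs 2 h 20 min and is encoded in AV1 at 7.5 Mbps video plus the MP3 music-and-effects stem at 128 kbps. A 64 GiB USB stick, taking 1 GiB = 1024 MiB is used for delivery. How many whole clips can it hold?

8

2 h 20 min = 140 min = 8400 s
Audio: 128 kbps = 0.128 Mbps.
Total bitrate: 7.628 Mbps.
Per item: 7.628 Mbps × 8400 s = 64,075 Mb = 8,009 MB.
Capacity: 64 GiB = 549,756 Mb; 8.58 items → 8 complete.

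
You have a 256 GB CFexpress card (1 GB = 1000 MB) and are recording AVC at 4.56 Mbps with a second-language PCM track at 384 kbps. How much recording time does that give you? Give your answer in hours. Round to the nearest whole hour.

Audio: 384 kbps = 0.384 Mbps.
Total bitrate: 4.56 + 0.384 = 4.944 Mbps.
Capacity: 256 GB = 2,048,000 Mb.
Recording time: 2,048,000 / 4.944 = 414,239 s ≈ 115 hours.

115 hours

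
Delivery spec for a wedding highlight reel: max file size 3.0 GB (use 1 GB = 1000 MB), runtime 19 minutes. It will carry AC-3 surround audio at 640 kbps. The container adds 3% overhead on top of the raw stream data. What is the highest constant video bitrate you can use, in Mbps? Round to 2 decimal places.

Budget: 3.0 GB = 24000.0 Mb.
Stream payload after overhead: 24000.0 / 1.03 = 23301.0 Mb.
19 min = 1140 s
Total bitrate budget: 23301.0 Mb / 1140 s = 20.439 Mbps.
Audio: 640 kbps = 0.640 Mbps.
Video: 20.439 − 0.640 = 19.799 Mbps.

19.80 Mbps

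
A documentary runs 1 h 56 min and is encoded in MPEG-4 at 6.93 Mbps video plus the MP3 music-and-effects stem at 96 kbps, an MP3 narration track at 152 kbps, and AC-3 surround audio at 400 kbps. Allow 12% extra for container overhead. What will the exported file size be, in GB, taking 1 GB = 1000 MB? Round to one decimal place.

1 h 56 min = 116 min = 6960 s
Audio total: 96 + 152 + 400 = 648 kbps = 0.648 Mbps.
Total bitrate: 6.93 + 0.648 = 7.578 Mbps.
Stream data: 7.578 Mbps × 6960 s = 52742.9 Mb.
With 12% container overhead: ×1.12.
59,072 Mb ÷ 8 = 7,384 MB → 7.384 GB.

7.4 GB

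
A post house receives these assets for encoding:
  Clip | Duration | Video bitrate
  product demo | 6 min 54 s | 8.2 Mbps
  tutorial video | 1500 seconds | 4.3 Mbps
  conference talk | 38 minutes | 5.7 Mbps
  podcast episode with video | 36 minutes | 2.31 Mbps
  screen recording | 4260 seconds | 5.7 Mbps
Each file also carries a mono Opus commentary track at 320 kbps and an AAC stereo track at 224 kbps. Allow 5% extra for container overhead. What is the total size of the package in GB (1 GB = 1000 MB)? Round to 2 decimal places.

7.60 GB

Audio total: 320 + 224 = 544 kbps = 0.544 Mbps.
product demo: 8.744 Mbps × 414 s × 1.05 = 3801.0 Mb
tutorial video: 4.844 Mbps × 1500 s × 1.05 = 7629.3 Mb
conference talk: 6.244 Mbps × 2280 s × 1.05 = 14948.1 Mb
podcast episode with video: 2.854 Mbps × 2160 s × 1.05 = 6472.9 Mb
screen recording: 6.244 Mbps × 4260 s × 1.05 = 27929.4 Mb
Total: 60780.7 Mb = 7597.6 MB.
= 7.598 GB.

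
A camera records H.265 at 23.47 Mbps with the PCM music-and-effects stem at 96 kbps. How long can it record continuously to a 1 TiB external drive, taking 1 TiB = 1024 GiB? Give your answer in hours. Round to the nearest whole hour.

Audio: 96 kbps = 0.096 Mbps.
Total bitrate: 23.47 + 0.096 = 23.566 Mbps.
Capacity: 1 TiB = 8,796,093 Mb.
Recording time: 8,796,093 / 23.566 = 373,254 s ≈ 104 hours.

104 hours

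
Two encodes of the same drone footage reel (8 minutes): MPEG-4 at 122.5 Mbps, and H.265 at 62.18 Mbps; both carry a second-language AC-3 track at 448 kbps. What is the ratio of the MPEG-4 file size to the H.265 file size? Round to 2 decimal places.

1.96

8 min = 480 s
Audio: 448 kbps = 0.448 Mbps.
MPEG-4: 122.948 Mbps × 480 s = 59015.0 Mb = 7.377 GB.
H.265: 62.628 Mbps × 480 s = 30061.4 Mb = 3.758 GB.
Ratio: 7.377 / 3.758 = 1.963.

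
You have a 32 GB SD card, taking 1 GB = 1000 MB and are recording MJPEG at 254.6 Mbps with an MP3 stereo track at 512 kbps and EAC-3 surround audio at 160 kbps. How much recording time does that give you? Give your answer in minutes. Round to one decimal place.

16.7 minutes

Audio total: 512 + 160 = 672 kbps = 0.672 Mbps.
Total bitrate: 254.6 + 0.672 = 255.272 Mbps.
Capacity: 32 GB = 256,000 Mb.
Recording time: 256,000 / 255.272 = 1,003 s ≈ 16.7 minutes.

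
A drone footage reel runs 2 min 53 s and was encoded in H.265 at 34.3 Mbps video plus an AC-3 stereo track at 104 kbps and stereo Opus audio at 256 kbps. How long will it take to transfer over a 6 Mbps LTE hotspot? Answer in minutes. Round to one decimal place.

2 min 53 s = 173 s
Audio total: 104 + 256 = 360 kbps = 0.360 Mbps.
Total bitrate: 34.660 Mbps.
File: 34.660 Mbps × 173 s = 5996.2 Mb.
At 6 Mbps: 5996.2 / 6 = 999.4 s ≈ 16.7 minutes.

16.7 minutes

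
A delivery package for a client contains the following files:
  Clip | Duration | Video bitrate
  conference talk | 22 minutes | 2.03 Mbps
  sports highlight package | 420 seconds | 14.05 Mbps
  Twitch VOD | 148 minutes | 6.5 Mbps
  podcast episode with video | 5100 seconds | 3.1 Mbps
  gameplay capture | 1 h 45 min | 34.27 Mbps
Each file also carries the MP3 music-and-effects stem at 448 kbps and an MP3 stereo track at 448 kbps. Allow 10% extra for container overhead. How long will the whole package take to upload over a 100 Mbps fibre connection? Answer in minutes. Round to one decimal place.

58.3 minutes

Audio total: 448 + 448 = 896 kbps = 0.896 Mbps.
conference talk: 2.926 Mbps × 1320 s × 1.10 = 4248.6 Mb
sports highlight package: 14.946 Mbps × 420 s × 1.10 = 6905.1 Mb
Twitch VOD: 7.396 Mbps × 8880 s × 1.10 = 72244.1 Mb
podcast episode with video: 3.996 Mbps × 5100 s × 1.10 = 22417.6 Mb
gameplay capture: 35.166 Mbps × 6300 s × 1.10 = 243700.4 Mb
Total: 349515.7 Mb = 43689.5 MB.
At 100 Mbps: 349515.7 / 100 = 3495 s ≈ 58.3 minutes.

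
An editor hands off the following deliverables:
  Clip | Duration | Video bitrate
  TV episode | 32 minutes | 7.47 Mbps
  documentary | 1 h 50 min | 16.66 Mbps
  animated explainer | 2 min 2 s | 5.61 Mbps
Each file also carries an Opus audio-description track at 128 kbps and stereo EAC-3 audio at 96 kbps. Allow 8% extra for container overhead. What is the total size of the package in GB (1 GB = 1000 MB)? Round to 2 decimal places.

Audio total: 128 + 96 = 224 kbps = 0.224 Mbps.
TV episode: 7.694 Mbps × 1920 s × 1.08 = 15954.3 Mb
documentary: 16.884 Mbps × 6600 s × 1.08 = 120349.2 Mb
animated explainer: 5.834 Mbps × 122 s × 1.08 = 768.7 Mb
Total: 137072.1 Mb = 17134.0 MB.
= 17.13 GB.

17.13 GB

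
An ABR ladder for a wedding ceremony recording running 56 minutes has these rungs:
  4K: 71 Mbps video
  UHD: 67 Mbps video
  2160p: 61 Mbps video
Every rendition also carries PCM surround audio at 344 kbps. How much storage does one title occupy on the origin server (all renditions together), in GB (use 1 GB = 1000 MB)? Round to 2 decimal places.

56 min = 3360 s
Audio: 344 kbps = 0.344 Mbps.
Sum of rendition bitrates: (71+0.344) + (67+0.344) + (61+0.344) = 200.032 Mbps.
× 3360 s = 672,108 Mb = 84,013 MB = 84.01 GB.

84.01 GB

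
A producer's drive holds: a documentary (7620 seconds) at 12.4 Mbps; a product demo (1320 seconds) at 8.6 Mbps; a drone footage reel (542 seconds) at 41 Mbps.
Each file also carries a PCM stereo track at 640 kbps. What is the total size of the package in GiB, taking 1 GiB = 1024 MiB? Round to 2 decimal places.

15.61 GiB

Audio: 640 kbps = 0.640 Mbps.
documentary: 13.040 Mbps × 7620 s = 99364.8 Mb
product demo: 9.240 Mbps × 1320 s = 12196.8 Mb
drone footage reel: 41.640 Mbps × 542 s = 22568.9 Mb
Total: 134130.5 Mb = 16766.3 MB.
= 15.61 GiB.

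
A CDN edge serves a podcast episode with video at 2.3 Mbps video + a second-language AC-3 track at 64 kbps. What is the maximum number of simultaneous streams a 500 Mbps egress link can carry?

Audio: 64 kbps = 0.064 Mbps.
Per-viewer media rate: 2.364 Mbps.
500 Mbps = 500.0 Mbps; 500.0 / 2.364 = 211.51 → 211 viewers.

211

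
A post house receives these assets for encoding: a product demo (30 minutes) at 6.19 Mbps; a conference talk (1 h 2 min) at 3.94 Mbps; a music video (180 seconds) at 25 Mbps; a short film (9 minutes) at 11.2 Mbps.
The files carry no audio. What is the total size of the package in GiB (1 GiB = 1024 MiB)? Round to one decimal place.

product demo: 6.190 Mbps × 1800 s = 11142.0 Mb
conference talk: 3.940 Mbps × 3720 s = 14656.8 Mb
music video: 25.000 Mbps × 180 s = 4500.0 Mb
short film: 11.200 Mbps × 540 s = 6048.0 Mb
Total: 36346.8 Mb = 4543.4 MB.
= 4.231 GiB.

4.2 GiB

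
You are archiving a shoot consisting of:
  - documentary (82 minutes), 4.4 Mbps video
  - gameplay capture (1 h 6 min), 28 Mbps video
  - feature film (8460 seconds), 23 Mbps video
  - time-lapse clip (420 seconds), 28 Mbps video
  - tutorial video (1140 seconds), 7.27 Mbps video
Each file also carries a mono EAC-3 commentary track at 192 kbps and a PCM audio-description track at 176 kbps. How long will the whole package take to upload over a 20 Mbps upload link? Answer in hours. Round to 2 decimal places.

Audio total: 192 + 176 = 368 kbps = 0.368 Mbps.
documentary: 4.768 Mbps × 4920 s = 23458.6 Mb
gameplay capture: 28.368 Mbps × 3960 s = 112337.3 Mb
feature film: 23.368 Mbps × 8460 s = 197693.3 Mb
time-lapse clip: 28.368 Mbps × 420 s = 11914.6 Mb
tutorial video: 7.638 Mbps × 1140 s = 8707.3 Mb
Total: 354111.0 Mb = 44263.9 MB.
At 20 Mbps: 354111.0 / 20 = 17706 s ≈ 4.92 hours.

4.92 hours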